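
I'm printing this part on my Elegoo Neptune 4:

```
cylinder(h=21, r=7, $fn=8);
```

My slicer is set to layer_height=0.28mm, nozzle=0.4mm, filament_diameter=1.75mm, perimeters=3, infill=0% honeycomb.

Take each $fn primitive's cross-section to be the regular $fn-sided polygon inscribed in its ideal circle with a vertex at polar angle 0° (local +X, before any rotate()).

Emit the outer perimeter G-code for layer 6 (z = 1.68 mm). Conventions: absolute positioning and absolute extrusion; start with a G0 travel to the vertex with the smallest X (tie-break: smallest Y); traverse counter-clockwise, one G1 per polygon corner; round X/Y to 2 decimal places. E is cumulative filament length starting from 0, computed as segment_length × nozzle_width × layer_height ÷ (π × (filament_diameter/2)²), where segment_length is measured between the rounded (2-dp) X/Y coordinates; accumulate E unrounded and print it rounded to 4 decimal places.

G0 X-7.00 Y0.00 Z1.68
G1 X-4.95 Y-4.95 E0.2495
G1 X0.00 Y-7.00 E0.4990
G1 X4.95 Y-4.95 E0.7484
G1 X7.00 Y0.00 E0.9979
G1 X4.95 Y4.95 E1.2474
G1 X0.00 Y7.00 E1.4969
G1 X-4.95 Y4.95 E1.7463
G1 X-7.00 Y0.00 E1.9958

At z = 1.68 mm: the cylinder: section is a regular 8-gon, circumradius r=7. The outline is a single polygon with 8 vertices. Extrusion per mm of travel: 0.4 × 0.28 / (π × 0.875²) = 0.046564. Accumulating E over each segment gives final E = 1.9958.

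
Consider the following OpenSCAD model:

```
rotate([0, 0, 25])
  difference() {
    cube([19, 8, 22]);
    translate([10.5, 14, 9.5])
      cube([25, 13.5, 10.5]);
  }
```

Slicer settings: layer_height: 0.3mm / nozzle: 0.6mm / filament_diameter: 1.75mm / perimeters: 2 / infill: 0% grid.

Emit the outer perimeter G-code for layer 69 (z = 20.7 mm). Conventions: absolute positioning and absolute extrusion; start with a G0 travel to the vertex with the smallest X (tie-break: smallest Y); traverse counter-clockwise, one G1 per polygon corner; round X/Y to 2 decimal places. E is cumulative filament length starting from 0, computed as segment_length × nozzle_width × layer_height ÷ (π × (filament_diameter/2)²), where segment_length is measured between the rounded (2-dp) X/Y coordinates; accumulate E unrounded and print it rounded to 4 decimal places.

At z = 20.7 mm: the cube is present — its section is the full 19×8 rectangle; the cube at (10.5, 14) is absent (z outside [9.5, 20]); Subtracting the remaining from the first: none of the subtracted shapes is present at this height, so the 19×8 cube is unchanged — 1 connected region; (rotated 25° about Z; rotation is an isometry so areas/perimeters/island counts are preserved). The outline is a single polygon with 4 vertices. Extrusion per mm of travel: 0.6 × 0.3 / (π × 0.875²) = 0.074835. Accumulating E over each segment gives final E = 4.0410.

G0 X-3.38 Y7.25 Z20.70
G1 X0.00 Y0.00 E0.5986
G1 X17.22 Y8.03 E2.0205
G1 X13.84 Y15.28 E2.6191
G1 X-3.38 Y7.25 E4.0410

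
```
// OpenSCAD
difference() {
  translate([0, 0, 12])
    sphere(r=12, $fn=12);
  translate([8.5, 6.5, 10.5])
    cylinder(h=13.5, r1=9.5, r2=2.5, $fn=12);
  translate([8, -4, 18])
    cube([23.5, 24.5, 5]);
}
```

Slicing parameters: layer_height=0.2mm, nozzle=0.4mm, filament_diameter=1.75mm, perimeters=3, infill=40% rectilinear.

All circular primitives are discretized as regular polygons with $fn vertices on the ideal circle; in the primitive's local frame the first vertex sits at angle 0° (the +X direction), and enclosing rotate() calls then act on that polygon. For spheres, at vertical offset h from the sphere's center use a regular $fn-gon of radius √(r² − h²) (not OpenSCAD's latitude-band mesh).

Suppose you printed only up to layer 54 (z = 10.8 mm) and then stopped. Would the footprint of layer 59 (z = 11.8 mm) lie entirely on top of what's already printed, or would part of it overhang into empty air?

part overhangs

Compare the two slices. At z = 10.8: the r=12 sphere contributes a regular 12-gon of circumradius √(12²−1.2²) = 11.940 (area = (12/2)·11.940²·sin(360°/12) = 427.68 mm²); the cone at (8.5, 6.5) (r1=9.5→r2=2.5) has section circumradius 9.344 here — a regular 12-gon (area = (12/2)·9.344²·sin(360°/12) = 261.96 mm²); the cube at (8, -4) is absent (z outside [18, 23]); Taking the first minus the rest: starting from the r=12 sphere (427.68 mm²), the cone at (8.5, 6.5) partially overlaps it — only the 125.38 mm² overlap (of its 261.96 mm²) is removed, clipping the outline — area = 302.30 mm². At z = 11.8: the sphere: section is a regular 12-gon, circumradius = √(r²−h²) = √(12²−0.2²) = 11.998 (area = (12/2)·11.998²·sin(360°/12) = 431.88 mm²); the cone at (8.5, 6.5) contributes a regular 12-gon of circumradius 8.826 (interpolated between r1=9.5 and r2=2.5 at t=0.096) (area = (12/2)·8.826²·sin(360°/12) = 233.69 mm²); the cube at (8, -4) does not reach this height (z outside [18, 23]); After the difference (first − rest): starting from the r=12 sphere (431.88 mm²), the cone at (8.5, 6.5) partially overlaps it — only the 115.07 mm² overlap (of its 233.69 mm²) is removed, clipping the outline — area = 316.81 mm². Checking containment: at z = 11.8 the cross-section extends beyond the z = 10.8 cross-section by about 14.51 mm².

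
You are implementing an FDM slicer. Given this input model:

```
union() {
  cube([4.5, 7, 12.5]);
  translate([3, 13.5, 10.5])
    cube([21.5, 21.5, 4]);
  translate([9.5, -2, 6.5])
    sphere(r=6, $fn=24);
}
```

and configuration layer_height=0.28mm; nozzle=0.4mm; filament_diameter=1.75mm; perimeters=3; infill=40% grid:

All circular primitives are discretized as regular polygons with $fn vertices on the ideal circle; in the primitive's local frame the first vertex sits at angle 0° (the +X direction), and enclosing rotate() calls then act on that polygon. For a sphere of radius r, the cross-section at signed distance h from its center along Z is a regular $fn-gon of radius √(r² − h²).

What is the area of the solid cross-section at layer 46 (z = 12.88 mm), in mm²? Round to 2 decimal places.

At z = 12.88 mm: the cube is absent (z outside [0, 12.5]); the 21.5×21.5 cube at (3, 13.5) contributes its full rectangle (area 462.25 mm²); the sphere at (9.5, -2) is not intersected at this z (|z−center|=6.380 > r=6); Merging all regions: only the 21.5×21.5 cube at (3, 13.5) is present, so the union is just that shape — area = 462.25 mm². Overall, the cross-section is a single solid region. Net area = 462.25 mm².

462.25 mm²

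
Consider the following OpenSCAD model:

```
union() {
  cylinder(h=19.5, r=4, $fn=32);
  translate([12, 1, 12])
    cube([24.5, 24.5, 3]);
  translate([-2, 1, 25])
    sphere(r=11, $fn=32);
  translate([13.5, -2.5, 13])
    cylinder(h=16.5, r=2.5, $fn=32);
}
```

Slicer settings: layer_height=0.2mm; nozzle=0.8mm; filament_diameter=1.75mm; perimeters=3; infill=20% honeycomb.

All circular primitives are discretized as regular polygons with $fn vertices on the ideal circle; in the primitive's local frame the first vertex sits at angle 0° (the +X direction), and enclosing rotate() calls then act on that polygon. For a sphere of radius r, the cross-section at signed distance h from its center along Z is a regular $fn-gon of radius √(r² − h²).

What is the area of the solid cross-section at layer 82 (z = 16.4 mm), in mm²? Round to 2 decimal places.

166.34 mm²

At z = 16.4 mm: the cylinder: section is a regular 32-gon, circumradius r=4 (area = (32/2)·4.000²·sin(360°/32) = 49.94 mm²); the cube at (12, 1) is absent (z outside [12, 15]); the sphere at (-2, 1): section is a regular 32-gon, circumradius = √(r²−h²) = √(11²−8.6²) = 6.859 (area = (32/2)·6.859²·sin(360°/32) = 146.83 mm²); the cylinder at (13.5, -2.5): section is a regular 32-gon, circumradius r=2.5 (area = (32/2)·2.500²·sin(360°/32) = 19.51 mm²); Merging all regions: the regions partially overlap — summed areas 216.28 mm² minus the doubly-counted overlap 49.94 mm² gives 166.34 mm² — area = 166.34 mm². Overall, the cross-section has 2 separate islands. Net area = 166.34 mm².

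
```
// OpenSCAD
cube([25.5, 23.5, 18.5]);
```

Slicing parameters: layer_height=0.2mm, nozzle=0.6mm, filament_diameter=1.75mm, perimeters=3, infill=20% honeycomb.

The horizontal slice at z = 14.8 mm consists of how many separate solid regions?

1

At z = 14.8 mm: the cube is present — its section is the full 25.5×23.5 rectangle. The result has 1 disconnected region.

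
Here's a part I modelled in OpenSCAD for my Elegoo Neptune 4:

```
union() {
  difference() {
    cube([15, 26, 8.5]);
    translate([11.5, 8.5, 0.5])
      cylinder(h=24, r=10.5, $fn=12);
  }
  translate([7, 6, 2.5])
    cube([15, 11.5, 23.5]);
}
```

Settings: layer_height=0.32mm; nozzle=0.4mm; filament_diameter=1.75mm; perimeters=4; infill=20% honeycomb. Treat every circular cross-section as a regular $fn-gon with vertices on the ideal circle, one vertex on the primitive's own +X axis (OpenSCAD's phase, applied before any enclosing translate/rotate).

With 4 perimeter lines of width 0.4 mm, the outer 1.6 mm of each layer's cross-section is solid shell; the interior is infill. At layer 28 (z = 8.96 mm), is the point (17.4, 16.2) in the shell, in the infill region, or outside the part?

At z = 8.96 mm: the cube does not reach this height (z outside [0, 8.5]); the r=10.5 cylinder at (11.5, 8.5) contributes a regular 12-gon of circumradius 10.5; After the difference (first − rest): the first operand is absent here, so nothing remains; the 15×11.5 cube at (7, 6) contributes its full rectangle; Taking the union: only the 15×11.5 cube at (7, 6) is present, so the union is just that shape — 1 connected region. Overall, the cross-section is a single solid region. The nearest boundary edge runs (22.00, 17.50)→(7.00, 17.50); distance from the point to it = 1.30 mm. The point is inside the cross-section, 1.30 mm from the nearest boundary — within the 1.6 mm shell band (4 × 0.4).

shell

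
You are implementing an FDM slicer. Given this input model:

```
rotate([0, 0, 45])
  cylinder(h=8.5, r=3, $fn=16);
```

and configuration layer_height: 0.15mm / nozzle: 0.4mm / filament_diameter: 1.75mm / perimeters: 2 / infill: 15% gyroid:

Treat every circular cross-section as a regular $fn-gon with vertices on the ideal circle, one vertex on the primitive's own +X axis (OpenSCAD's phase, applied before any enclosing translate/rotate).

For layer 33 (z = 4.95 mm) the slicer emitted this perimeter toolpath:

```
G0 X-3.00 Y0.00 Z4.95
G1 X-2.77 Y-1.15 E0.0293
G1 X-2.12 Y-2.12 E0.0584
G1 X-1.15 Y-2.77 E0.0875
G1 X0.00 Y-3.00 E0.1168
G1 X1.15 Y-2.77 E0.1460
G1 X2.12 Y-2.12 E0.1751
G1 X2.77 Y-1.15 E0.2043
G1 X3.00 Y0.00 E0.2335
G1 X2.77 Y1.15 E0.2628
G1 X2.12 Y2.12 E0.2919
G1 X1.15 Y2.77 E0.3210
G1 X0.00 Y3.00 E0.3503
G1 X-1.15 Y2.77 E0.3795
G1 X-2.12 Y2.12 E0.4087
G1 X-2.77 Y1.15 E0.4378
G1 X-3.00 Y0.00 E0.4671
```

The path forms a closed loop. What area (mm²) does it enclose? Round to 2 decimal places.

27.54 mm²

Apply the shoelace formula to the sequence of (X, Y) vertices; enclosed area = 27.54 mm².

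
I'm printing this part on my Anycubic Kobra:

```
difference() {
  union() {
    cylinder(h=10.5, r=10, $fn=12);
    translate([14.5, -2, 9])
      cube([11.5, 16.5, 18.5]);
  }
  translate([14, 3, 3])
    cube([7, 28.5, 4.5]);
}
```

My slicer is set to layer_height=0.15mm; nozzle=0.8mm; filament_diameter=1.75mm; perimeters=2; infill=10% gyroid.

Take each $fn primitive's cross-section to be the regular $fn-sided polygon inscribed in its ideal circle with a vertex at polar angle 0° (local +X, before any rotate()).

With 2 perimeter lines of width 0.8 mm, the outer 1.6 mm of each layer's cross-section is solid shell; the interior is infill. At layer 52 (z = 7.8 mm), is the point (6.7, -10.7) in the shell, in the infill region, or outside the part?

outside

At z = 7.8 mm: the r=10 cylinder contributes a regular 12-gon of circumradius 10; the cube at (14.5, -2) is absent (z outside [9, 27.5]); Combining (union): only the r=10 cylinder is present, so the union is just that shape — 1 connected region; the cube at (14, 3) does not reach this height (z outside [3, 7.5]); After the difference (first − rest): none of the subtracted shapes is present at this height, so the result so far is unchanged — 1 connected region. Overall, the cross-section is a single solid region. The nearest boundary edge runs (-0.00, -10.00)→(5.00, -8.66); distance from the point to it = 2.66 mm. The point is not inside any of the regions above, so it lies outside the cross-section (2.66 mm from the nearest boundary).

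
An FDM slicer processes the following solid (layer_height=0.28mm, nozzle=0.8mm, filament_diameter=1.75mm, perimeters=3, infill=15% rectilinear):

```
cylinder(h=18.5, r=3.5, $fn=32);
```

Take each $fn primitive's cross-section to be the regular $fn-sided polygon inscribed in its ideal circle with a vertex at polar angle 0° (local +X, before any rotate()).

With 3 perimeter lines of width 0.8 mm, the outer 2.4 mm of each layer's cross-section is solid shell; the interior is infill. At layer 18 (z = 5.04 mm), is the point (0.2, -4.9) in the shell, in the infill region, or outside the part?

At z = 5.04 mm: the r=3.5 cylinder gives a regular 32-gon of circumradius 3.5 (constant along its height). Overall, the cross-section is a single solid region. The nearest boundary edge runs (-0.00, -3.50)→(0.68, -3.43); distance from the point to it = 1.41 mm. The point is not inside any of the regions above, so it lies outside the cross-section (1.41 mm from the nearest boundary).

outside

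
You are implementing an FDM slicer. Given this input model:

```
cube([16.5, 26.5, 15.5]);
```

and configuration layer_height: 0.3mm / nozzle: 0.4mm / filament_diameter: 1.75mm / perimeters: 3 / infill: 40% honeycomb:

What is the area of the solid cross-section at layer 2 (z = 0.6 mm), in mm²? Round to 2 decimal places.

437.25 mm²

At z = 0.6 mm: the cube is present — its section is the full 16.5×26.5 rectangle (area 437.25 mm²). Overall, the cross-section is a single solid region. Net area = 437.25 mm².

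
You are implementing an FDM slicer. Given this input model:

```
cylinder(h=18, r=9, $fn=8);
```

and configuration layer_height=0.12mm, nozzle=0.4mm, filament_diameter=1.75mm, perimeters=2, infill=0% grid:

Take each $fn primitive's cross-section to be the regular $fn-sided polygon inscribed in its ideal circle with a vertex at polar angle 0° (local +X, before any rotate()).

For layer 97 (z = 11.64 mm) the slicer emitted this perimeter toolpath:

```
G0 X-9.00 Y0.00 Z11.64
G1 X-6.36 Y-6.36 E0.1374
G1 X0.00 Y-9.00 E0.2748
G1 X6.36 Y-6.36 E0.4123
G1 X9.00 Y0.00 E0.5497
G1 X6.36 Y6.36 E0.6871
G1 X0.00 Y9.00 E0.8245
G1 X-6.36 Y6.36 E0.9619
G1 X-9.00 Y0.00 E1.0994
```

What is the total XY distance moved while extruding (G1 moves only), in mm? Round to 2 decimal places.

55.09 mm

Sum the Euclidean lengths of each G1 segment: total = 55.09 mm.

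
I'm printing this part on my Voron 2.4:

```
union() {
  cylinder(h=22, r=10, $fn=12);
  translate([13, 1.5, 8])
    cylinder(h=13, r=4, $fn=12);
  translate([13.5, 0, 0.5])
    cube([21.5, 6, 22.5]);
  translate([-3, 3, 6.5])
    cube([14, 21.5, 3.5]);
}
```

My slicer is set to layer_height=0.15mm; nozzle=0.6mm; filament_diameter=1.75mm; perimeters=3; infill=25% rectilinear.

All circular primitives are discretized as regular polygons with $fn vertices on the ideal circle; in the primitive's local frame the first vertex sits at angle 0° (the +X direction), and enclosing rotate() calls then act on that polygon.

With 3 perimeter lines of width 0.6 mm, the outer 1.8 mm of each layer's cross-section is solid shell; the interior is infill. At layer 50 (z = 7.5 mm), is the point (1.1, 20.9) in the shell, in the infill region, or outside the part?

infill

At z = 7.5 mm: the cylinder: section is a regular 12-gon, circumradius r=10; the cylinder at (13, 1.5) is not intersected at this z (z outside [8, 21]); the 21.5×6 cube at (13.5, 0) contributes its full rectangle; the cube at (-3, 3) is present — its section is the full 14×21.5 rectangle; Taking the union: the regions partially overlap (shared area 66.00 mm²), so overlapping operands fuse into one piece — 2 connected regions. Overall, the cross-section has 2 separate islands. The nearest boundary edge runs (-3.00, 24.50)→(11.00, 24.50); distance from the point to it = 3.60 mm. (Shell/infill is judged within the island containing the point — the largest one.) The point is inside the cross-section and 3.60 mm from the nearest boundary — more than the 1.8 mm shell width (3 × 0.6), so it's in the infill interior.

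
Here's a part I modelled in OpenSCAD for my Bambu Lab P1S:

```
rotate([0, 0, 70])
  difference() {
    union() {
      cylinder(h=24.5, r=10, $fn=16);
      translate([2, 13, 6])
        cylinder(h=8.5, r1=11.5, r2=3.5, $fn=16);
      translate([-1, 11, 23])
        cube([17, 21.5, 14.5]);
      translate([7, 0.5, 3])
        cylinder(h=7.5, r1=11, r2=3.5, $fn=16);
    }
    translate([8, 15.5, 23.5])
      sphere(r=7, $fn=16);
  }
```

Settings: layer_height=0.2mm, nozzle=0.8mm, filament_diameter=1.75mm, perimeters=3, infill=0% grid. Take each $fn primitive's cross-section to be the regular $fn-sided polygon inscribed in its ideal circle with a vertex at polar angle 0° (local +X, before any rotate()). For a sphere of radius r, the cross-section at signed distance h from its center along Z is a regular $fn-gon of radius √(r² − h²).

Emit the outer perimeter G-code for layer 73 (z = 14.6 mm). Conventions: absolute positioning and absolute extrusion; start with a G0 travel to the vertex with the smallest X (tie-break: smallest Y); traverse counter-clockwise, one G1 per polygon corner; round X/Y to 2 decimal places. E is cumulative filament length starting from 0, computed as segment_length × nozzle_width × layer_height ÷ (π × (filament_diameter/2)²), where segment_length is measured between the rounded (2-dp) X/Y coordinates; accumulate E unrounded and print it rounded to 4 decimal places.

At z = 14.6 mm: the r=10 cylinder contributes a regular 16-gon of circumradius 10; the cone at (2, 13) is absent (z outside [6, 14.5]); the cube at (-1, 11) does not reach this height (z outside [23, 37.5]); the cone at (7, 0.5) does not reach this height (z outside [3, 10.5]); Taking the union: only the r=10 cylinder is present, so the union is just that shape — 1 connected region; the sphere at (8, 15.5) is absent (|z−center|=8.900 > r=7); After the difference (first − rest): none of the subtracted shapes is present at this height, so the result so far is unchanged — 1 connected region; (rotated 70° about Z; rotation is an isometry so areas/perimeters/island counts are preserved). The outline is a single polygon with 16 vertices. Extrusion per mm of travel: 0.8 × 0.2 / (π × 0.875²) = 0.066520. Accumulating E over each segment gives final E = 4.1530.

G0 X-9.99 Y-0.44 Z14.60
G1 X-9.06 Y-4.23 E0.2596
G1 X-6.76 Y-7.37 E0.5185
G1 X-3.42 Y-9.40 E0.7785
G1 X0.44 Y-9.99 E1.0383
G1 X4.23 Y-9.06 E1.2978
G1 X7.37 Y-6.76 E1.5568
G1 X9.40 Y-3.42 E1.8168
G1 X9.99 Y0.44 E2.0765
G1 X9.06 Y4.23 E2.3361
G1 X6.76 Y7.37 E2.5950
G1 X3.42 Y9.40 E2.8550
G1 X-0.44 Y9.99 E3.1148
G1 X-4.23 Y9.06 E3.3743
G1 X-7.37 Y6.76 E3.6333
G1 X-9.40 Y3.42 E3.8933
G1 X-9.99 Y-0.44 E4.1530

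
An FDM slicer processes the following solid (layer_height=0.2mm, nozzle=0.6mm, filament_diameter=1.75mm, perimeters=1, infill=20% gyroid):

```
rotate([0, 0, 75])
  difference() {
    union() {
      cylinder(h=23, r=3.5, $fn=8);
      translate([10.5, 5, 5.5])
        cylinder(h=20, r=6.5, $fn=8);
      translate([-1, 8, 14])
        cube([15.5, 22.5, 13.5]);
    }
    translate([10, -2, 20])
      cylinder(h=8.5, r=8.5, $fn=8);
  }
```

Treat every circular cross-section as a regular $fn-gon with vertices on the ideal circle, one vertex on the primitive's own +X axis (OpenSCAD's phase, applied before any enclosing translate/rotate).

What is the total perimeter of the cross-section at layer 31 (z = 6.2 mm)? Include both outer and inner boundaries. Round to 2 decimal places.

61.23 mm

At z = 6.2 mm: the cylinder: section is a regular 8-gon, circumradius r=3.5 (perimeter = 2·8·3.500·sin(180°/8) = 21.43 mm); the r=6.5 cylinder at (10.5, 5) contributes a regular 8-gon of circumradius 6.5 (perimeter = 2·8·6.500·sin(180°/8) = 39.80 mm); the cube at (-1, 8) is absent (z outside [14, 27.5]); Combining (union): the 2 present regions are separate (no shared area or edge), so areas and boundary lengths simply add and each stays a separate island — boundary = 61.23 mm; the cylinder at (10, -2) is absent (z outside [20, 28.5]); After the difference (first − rest): none of the subtracted shapes is present at this height, so that combined region is unchanged — boundary = 61.23 mm; (rotated 75° about Z; rotation is an isometry so areas/perimeters/island counts are preserved). Overall, the cross-section has 2 separate islands. Total boundary length (outer) = 61.23 mm.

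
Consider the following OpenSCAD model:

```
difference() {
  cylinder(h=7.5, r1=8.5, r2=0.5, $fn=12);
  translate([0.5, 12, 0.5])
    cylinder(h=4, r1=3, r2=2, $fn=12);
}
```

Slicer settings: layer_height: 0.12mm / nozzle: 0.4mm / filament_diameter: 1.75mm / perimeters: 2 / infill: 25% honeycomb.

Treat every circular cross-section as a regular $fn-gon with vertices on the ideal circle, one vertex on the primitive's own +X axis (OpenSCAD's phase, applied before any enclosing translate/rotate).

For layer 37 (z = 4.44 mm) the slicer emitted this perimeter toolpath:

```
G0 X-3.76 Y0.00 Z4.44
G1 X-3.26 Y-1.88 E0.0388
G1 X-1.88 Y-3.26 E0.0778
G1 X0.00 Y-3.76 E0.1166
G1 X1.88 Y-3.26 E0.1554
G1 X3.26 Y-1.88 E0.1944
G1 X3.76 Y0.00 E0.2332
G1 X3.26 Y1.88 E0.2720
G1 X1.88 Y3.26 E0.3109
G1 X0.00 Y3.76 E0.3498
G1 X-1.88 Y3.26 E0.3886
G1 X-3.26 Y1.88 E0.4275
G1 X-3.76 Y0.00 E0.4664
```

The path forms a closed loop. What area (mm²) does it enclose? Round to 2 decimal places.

Apply the shoelace formula to the sequence of (X, Y) vertices; enclosed area = 42.46 mm².

42.46 mm²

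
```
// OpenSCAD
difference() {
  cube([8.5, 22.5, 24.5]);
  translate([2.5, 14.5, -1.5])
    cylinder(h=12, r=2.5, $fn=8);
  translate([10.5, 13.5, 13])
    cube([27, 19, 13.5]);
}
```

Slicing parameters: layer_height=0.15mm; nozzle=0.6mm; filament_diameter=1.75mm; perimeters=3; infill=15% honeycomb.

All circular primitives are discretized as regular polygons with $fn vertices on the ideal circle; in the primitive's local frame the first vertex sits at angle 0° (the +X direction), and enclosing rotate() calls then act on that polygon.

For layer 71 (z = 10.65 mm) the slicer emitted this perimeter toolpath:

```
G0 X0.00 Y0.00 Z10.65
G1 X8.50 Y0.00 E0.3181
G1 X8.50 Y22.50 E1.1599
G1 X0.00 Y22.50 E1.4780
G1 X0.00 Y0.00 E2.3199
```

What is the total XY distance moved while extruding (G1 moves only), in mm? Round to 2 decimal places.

Sum the Euclidean lengths of each G1 segment: total = 62.00 mm.

62.00 mm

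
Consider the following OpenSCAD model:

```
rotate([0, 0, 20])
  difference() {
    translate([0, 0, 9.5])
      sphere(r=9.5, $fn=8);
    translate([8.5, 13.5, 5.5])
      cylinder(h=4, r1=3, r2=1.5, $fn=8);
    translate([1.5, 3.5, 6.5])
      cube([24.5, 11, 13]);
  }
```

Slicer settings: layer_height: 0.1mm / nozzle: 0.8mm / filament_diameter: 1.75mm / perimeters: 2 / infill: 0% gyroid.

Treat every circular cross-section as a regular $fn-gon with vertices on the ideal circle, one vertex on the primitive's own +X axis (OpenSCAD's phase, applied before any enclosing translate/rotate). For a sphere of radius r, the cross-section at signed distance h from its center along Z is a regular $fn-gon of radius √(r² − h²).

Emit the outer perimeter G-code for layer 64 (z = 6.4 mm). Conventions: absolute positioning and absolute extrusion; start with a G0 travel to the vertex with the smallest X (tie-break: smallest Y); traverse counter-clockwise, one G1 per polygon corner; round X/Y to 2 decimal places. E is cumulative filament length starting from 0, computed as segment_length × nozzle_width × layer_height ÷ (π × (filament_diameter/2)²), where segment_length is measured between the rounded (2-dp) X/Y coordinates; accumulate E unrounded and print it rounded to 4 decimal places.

G0 X-8.44 Y-3.07 Z6.40
G1 X-3.80 Y-8.14 E0.2286
G1 X3.07 Y-8.44 E0.4573
G1 X8.14 Y-3.80 E0.6859
G1 X8.44 Y3.07 E0.9146
G1 X3.80 Y8.14 E1.1432
G1 X-3.07 Y8.44 E1.3719
G1 X-8.14 Y3.80 E1.6005
G1 X-8.44 Y-3.07 E1.8292

At z = 6.4 mm: the sphere: section is a regular 8-gon, circumradius = √(r²−h²) = √(9.5²−3.1²) = 8.980; the cone at (8.5, 13.5): at t=0.225 of its height the radius interpolates to r₁+(r₂−r₁)t = 2.662, giving a regular 8-gon of that circumradius; the cube at (1.5, 3.5) does not reach this height (z outside [6.5, 19.5]); Subtracting the remaining from the first: starting from the r=9.5 sphere, the cone at (8.5, 13.5) misses the remaining region (no effect) — 1 connected region; (whole slice rotated 20° about Z — lengths, areas and connectivity unchanged). The outline is a single polygon with 8 vertices. Extrusion per mm of travel: 0.8 × 0.1 / (π × 0.875²) = 0.033260. Accumulating E over each segment gives final E = 1.8292.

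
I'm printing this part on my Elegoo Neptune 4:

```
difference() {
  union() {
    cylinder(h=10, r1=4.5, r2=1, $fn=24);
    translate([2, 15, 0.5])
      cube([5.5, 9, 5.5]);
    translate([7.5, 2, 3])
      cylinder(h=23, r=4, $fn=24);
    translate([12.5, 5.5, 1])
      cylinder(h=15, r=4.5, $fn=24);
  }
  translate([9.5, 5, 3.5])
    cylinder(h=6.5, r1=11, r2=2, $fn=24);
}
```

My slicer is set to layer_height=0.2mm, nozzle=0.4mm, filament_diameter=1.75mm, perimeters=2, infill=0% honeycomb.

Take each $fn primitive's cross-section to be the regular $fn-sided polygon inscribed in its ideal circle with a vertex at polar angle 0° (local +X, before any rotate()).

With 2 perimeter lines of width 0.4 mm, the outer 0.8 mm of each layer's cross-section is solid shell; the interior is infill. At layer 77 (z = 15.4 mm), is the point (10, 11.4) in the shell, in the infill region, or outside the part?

outside

At z = 15.4 mm: the cone is not intersected at this z (z outside [0, 10]); the cube at (2, 15) is absent (z outside [0.5, 6]); the cylinder at (7.5, 2): section is a regular 24-gon, circumradius r=4; the r=4.5 cylinder at (12.5, 5.5) gives a regular 24-gon of circumradius 4.5 (constant along its height); Taking the union: the regions partially overlap (shared area 9.42 mm²), so overlapping operands fuse into one piece — 1 connected region; the cone at (9.5, 5) is not intersected at this z (z outside [3.5, 10]); Taking the first minus the rest: none of the subtracted shapes is present at this height, so the result so far is unchanged — 1 connected region. Overall, the cross-section is a single solid region. The nearest boundary edge runs (10.25, 9.40)→(11.34, 9.85); distance from the point to it = 1.95 mm. The point is not inside any of the regions above, so it lies outside the cross-section (1.95 mm from the nearest boundary).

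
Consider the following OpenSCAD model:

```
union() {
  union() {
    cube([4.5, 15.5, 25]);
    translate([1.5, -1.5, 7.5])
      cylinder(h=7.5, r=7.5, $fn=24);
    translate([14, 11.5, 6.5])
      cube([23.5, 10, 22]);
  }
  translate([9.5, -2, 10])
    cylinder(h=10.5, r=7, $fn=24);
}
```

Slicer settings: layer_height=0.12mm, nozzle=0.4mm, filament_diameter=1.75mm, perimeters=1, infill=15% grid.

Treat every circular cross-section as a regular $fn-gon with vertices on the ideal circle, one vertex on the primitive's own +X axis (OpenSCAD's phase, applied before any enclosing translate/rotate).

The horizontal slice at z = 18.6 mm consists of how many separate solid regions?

2

At z = 18.6 mm: the 4.5×15.5 cube contributes its full rectangle; the cylinder at (1.5, -1.5) is absent (z outside [7.5, 15]); the cube at (14, 11.5) is present — its section is the full 23.5×10 rectangle; Merging all regions: the 2 present regions are separate (no shared area or edge), so areas and boundary lengths simply add and each stays a separate island — 2 connected regions; the cylinder at (9.5, -2): section is a regular 24-gon, circumradius r=7; Combining (union): the regions partially overlap (shared area 2.79 mm²), so overlapping operands fuse into one piece — 2 connected regions. The result has 2 disconnected regions.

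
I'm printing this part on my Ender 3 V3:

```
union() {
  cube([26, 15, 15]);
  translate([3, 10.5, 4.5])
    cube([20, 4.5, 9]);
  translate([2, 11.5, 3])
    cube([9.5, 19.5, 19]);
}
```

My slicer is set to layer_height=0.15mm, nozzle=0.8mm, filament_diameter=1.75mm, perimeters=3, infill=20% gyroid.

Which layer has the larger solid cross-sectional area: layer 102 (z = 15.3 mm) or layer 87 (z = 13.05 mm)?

Layer 102 (z = 15.3): the cube does not reach this height (z outside [0, 15]); the cube at (3, 10.5) does not reach this height (z outside [4.5, 13.5]); the cube at (2, 11.5) (footprint 9.5×19.5) is included at this height (area 185.25 mm²); Merging all regions: only the 9.5×19.5 cube at (2, 11.5) is present, so the union is just that shape — area = 185.25 mm². So its area = 185.25 mm². Layer 87 (z = 13.05): the 26×15 cube contributes its full rectangle (area 390.00 mm²); the cube at (3, 10.5) is present — its section is the full 20×4.5 rectangle (area 90.00 mm²); the cube at (2, 11.5) is present — its section is the full 9.5×19.5 rectangle (area 185.25 mm²); Merging all regions: the regions partially overlap — summed areas 665.25 mm² minus the doubly-counted overlap 123.25 mm² gives 542.00 mm² — area = 542.00 mm². So its area = 542.00 mm². Layer 87 is larger (542.00 vs 185.25 mm²).

layer 87 (z = 13.05 mm)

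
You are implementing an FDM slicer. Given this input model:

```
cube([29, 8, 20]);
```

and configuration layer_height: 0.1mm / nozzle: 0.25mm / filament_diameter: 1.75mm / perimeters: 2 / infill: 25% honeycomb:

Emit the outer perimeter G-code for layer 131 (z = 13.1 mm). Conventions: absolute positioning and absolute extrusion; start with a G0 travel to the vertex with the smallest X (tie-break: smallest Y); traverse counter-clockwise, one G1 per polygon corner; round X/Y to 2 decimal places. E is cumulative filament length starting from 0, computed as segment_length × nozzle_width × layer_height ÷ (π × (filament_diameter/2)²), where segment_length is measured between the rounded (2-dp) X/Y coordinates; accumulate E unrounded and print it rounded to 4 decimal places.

G0 X0.00 Y0.00 Z13.10
G1 X29.00 Y0.00 E0.3014
G1 X29.00 Y8.00 E0.3846
G1 X0.00 Y8.00 E0.6860
G1 X0.00 Y0.00 E0.7691

At z = 13.1 mm: the cube (footprint 29×8) is included at this height. The outline is a single polygon with 4 vertices. Extrusion per mm of travel: 0.25 × 0.1 / (π × 0.875²) = 0.010394. Accumulating E over each segment gives final E = 0.7691.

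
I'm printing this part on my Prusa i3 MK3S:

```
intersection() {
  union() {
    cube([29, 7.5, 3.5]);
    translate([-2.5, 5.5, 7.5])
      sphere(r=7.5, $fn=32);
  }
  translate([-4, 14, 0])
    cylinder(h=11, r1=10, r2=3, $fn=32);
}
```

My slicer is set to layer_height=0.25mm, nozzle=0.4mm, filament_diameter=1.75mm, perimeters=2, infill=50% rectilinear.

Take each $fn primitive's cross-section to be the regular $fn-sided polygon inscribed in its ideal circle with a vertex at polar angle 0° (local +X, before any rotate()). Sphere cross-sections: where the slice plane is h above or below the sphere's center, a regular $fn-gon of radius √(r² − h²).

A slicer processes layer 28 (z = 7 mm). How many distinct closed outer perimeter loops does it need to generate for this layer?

At z = 7 mm: the cube is absent (z outside [0, 3.5]); the sphere at (-2.5, 5.5): section is a regular 32-gon, circumradius = √(r²−h²) = √(7.5²−0.5²) = 7.483; Combining (union): only the r=7.5 sphere at (-2.5, 5.5) is present, so the union is just that shape — 1 connected region; the cone at (-4, 14): at t=0.636 of its height the radius interpolates to r₁+(r₂−r₁)t = 5.545, giving a regular 32-gon of that circumradius; Taking the intersection: the cone at (-4, 14) partially overlaps the result so far; clipping to the common part keeps 28.76 mm² — 1 connected region. The result has 1 disconnected region.

1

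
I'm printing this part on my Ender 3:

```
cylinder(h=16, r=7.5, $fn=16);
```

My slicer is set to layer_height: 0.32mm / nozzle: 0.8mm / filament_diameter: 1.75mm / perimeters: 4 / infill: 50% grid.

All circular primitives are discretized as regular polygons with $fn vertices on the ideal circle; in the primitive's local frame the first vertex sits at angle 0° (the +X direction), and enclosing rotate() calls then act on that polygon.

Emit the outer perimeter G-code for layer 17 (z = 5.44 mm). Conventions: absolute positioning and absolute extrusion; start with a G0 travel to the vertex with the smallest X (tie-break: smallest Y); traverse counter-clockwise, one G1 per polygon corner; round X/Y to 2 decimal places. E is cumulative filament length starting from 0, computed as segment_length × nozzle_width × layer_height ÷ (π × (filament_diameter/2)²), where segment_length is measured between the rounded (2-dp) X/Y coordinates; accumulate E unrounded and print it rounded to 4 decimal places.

At z = 5.44 mm: the r=7.5 cylinder contributes a regular 16-gon of circumradius 7.5. The outline is a single polygon with 16 vertices. Extrusion per mm of travel: 0.8 × 0.32 / (π × 0.875²) = 0.106432. Accumulating E over each segment gives final E = 4.9828.

G0 X-7.50 Y0.00 Z5.44
G1 X-6.93 Y-2.87 E0.3114
G1 X-5.30 Y-5.30 E0.6229
G1 X-2.87 Y-6.93 E0.9343
G1 X0.00 Y-7.50 E1.2457
G1 X2.87 Y-6.93 E1.5571
G1 X5.30 Y-5.30 E1.8686
G1 X6.93 Y-2.87 E2.1800
G1 X7.50 Y0.00 E2.4914
G1 X6.93 Y2.87 E2.8028
G1 X5.30 Y5.30 E3.1143
G1 X2.87 Y6.93 E3.4257
G1 X0.00 Y7.50 E3.7371
G1 X-2.87 Y6.93 E4.0486
G1 X-5.30 Y5.30 E4.3600
G1 X-6.93 Y2.87 E4.6714
G1 X-7.50 Y0.00 E4.9828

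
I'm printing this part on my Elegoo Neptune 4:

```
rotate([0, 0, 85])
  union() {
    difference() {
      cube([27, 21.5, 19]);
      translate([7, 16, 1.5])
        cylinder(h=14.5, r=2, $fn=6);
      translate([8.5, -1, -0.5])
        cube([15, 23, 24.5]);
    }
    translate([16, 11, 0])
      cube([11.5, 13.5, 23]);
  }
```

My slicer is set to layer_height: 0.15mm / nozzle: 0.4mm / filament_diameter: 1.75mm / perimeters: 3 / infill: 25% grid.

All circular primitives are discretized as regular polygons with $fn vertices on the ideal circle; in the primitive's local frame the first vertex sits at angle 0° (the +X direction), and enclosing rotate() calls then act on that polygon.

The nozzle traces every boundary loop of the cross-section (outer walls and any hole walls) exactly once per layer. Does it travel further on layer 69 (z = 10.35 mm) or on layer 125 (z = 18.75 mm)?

Layer 69 (z = 10.35): the cube is present — its section is the full 27×21.5 rectangle (perimeter 97.00 mm); the r=2 cylinder at (7, 16) gives a regular 6-gon of circumradius 2 (constant along its height) (perimeter = 2·6·2.000·sin(180°/6) = 12.00 mm); the cube at (8.5, -1) is present — its section is the full 15×23 rectangle (perimeter 76.00 mm); After the difference (first − rest): starting from the 27×21.5 cube, the r=2 cylinder at (7, 16) lies wholly inside it (removes its full 10.39 mm² and its 12.00 mm outline becomes a hole wall); the 15×23 cube at (8.5, -1) partially overlaps it — only the 322.07 mm² overlap (of its 345.00 mm²) is removed, clipping the outline — boundary = 118.27 mm; the 11.5×13.5 cube at (16, 11) contributes its full rectangle (perimeter 50.00 mm); Combining (union): the regions partially overlap (shared area 36.75 mm²), so the edge portions inside another operand are dropped and the merged outline is re-measured after clipping — boundary = 140.27 mm; (whole slice rotated 85° about Z — lengths, areas and connectivity unchanged). So its perimeter = 140.27 mm. Layer 125 (z = 18.75): the cube (footprint 27×21.5) is included at this height (perimeter 97.00 mm); the cylinder at (7, 16) does not reach this height (z outside [1.5, 16]); the 15×23 cube at (8.5, -1) contributes its full rectangle (perimeter 76.00 mm); After the difference (first − rest): starting from the 27×21.5 cube, the 15×23 cube at (8.5, -1) partially overlaps it — only the 322.50 mm² overlap (of its 345.00 mm²) is removed, clipping the outline — boundary = 110.00 mm; the 11.5×13.5 cube at (16, 11) contributes its full rectangle (perimeter 50.00 mm); Taking the union: the regions partially overlap (shared area 36.75 mm²), so the edge portions inside another operand are dropped and the merged outline is re-measured after clipping — boundary = 132.00 mm; (rotated 85° about Z; rotation is an isometry so areas/perimeters/island counts are preserved). So its perimeter = 132.00 mm. Layer 69 is larger (140.27 vs 132.00 mm).

layer 69 (z = 10.35 mm)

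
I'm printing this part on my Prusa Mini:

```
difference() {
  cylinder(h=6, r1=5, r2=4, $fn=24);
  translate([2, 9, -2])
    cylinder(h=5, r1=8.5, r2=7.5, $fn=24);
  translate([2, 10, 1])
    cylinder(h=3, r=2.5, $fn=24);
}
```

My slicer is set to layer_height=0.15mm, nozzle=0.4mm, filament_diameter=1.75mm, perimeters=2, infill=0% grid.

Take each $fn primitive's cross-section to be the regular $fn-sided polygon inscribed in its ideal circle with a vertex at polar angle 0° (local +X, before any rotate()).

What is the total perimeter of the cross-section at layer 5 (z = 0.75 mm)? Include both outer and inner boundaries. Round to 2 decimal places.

29.29 mm

At z = 0.75 mm: the cone (r1=5→r2=4) has section circumradius 4.875 here — a regular 24-gon (perimeter = 2·24·4.875·sin(180°/24) = 30.54 mm); the cone at (2, 9) (r1=8.5→r2=7.5) has section circumradius 7.950 here — a regular 24-gon (perimeter = 2·24·7.950·sin(180°/24) = 49.81 mm); the cylinder at (2, 10) is not intersected at this z (z outside [1, 4]); Taking the first minus the rest: starting from the cone, the cone at (2, 9) partially overlaps it — only the 20.48 mm² overlap (of its 196.30 mm²) is removed, clipping the outline — boundary = 29.29 mm. Overall, the cross-section is a single solid region. Total boundary length (outer) = 29.29 mm.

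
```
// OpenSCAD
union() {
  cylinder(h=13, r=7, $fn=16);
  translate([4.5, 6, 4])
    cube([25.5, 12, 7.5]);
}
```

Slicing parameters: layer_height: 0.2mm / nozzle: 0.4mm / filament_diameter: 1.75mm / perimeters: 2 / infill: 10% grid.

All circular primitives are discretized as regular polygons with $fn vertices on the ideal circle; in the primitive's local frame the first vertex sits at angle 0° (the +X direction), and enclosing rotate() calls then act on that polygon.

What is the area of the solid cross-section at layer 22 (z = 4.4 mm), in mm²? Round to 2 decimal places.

456.01 mm²

At z = 4.4 mm: the cylinder: section is a regular 16-gon, circumradius r=7 (area = (16/2)·7.000²·sin(360°/16) = 150.01 mm²); the cube at (4.5, 6) (footprint 25.5×12) is included at this height (area 306.00 mm²); Combining (union): the 2 present regions are separate (no shared area or edge), so areas and boundary lengths simply add and each stays a separate island — area = 456.01 mm². Overall, the cross-section has 2 separate islands. Net area = 456.01 mm².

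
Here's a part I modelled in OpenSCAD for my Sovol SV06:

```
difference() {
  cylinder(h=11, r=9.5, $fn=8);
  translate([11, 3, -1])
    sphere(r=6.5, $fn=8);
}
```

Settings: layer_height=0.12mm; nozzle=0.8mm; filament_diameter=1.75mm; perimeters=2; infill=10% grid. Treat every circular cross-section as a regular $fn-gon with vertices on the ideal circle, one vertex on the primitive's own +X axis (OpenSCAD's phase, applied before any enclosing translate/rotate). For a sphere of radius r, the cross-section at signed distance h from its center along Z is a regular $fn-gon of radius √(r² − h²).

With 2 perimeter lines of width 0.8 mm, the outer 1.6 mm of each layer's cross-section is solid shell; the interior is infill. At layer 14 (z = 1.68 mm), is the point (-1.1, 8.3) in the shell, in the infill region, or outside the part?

shell

At z = 1.68 mm: the r=9.5 cylinder contributes a regular 8-gon of circumradius 9.5; the r=6.5 sphere at (11, 3) slices to a regular 8-gon of circumradius 5.922 (√(r²−h²) with h=2.68 from center); After the difference (first − rest): starting from the r=9.5 cylinder, the r=6.5 sphere at (11, 3) partially overlaps it — only the 19.68 mm² overlap (of its 99.19 mm²) is removed, clipping the outline — 1 connected region. Overall, the cross-section is a single solid region. The nearest boundary edge runs (-6.72, 6.72)→(0.00, 9.50); distance from the point to it = 0.69 mm. The point is inside the cross-section, 0.69 mm from the nearest boundary — within the 1.6 mm shell band (2 × 0.8).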